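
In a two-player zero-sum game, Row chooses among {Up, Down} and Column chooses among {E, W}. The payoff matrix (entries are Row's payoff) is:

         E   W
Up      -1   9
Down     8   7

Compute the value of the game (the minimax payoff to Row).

Row minima: Up → -1, Down → 7; maximin = 7.
Column maxima: E → 8, W → 9; minimax = 8.
7 ≠ 8, so there is no saddle point; optimal play is mixed.
Let Row play Up with probability p. Expected payoff against E: (-1)p + 8(1−p) = −9p + 8; against W: 9p + 7(1−p) = 2p + 7.
Setting these equal: −9p + 8 = 2p + 7 ⇒ −11p = -1 ⇒ p = 1/11, and the value is (-9)·(1/11) + 8 = 79/11.
For Column: with q = P(E), equating Up's and Down's payoffs gives −10q + 9 = q + 7 ⇒ q = 2/11.

79/11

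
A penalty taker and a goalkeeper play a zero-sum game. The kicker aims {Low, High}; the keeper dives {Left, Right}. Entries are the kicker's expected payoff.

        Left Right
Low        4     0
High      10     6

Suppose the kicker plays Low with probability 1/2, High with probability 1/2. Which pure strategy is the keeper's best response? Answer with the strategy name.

Right

If the keeper plays Left, the kicker's expected payoff is (1/2)·4 + (1/2)·10 = 7.
If the keeper plays Right, the kicker's expected payoff is (1/2)·0 + (1/2)·6 = 3.
The keeper minimizes the kicker's payoff; the smallest is 3, so the best response is Right.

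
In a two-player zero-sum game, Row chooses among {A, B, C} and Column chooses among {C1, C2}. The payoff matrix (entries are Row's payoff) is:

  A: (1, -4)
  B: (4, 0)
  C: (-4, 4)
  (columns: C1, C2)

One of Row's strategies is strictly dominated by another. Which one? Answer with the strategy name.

A

B gives a strictly higher payoff than A against every column: 4 > 1, 0 > -4.
So A is strictly dominated and Row never plays it.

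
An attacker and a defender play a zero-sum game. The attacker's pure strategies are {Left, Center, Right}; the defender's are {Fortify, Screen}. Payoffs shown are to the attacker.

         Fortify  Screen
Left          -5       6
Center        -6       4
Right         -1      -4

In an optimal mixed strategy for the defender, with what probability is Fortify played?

Row minima: Left → -5, Center → -6, Right → -4; maximin = -4.
Column maxima: Fortify → -1, Screen → 6; minimax = -1.
-4 ≠ -1, so there is no saddle point; optimal play is mixed.
Center is strictly dominated by Left, so the attacker never plays it.
On the remaining 2×2 (Left, Right vs Fortify, Screen):
Let the attacker play Left with probability p. Expected payoff against Fortify: (-5)p + (-1)(1−p) = −4p − 1; against Screen: 6p + (-4)(1−p) = 10p − 4.
Setting these equal: −4p − 1 = 10p − 4 ⇒ −14p = -3 ⇒ p = 3/14, and the value is (-4)·(3/14) − 1 = -13/7.
For the defender: with q = P(Fortify), equating Left's and Right's payoffs gives −11q + 6 = 3q − 4 ⇒ q = 5/7.

5/7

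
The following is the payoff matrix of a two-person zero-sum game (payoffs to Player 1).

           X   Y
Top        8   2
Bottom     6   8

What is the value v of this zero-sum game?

13/2

Row minima: Top → 2, Bottom → 6; maximin = 6.
Column maxima: X → 8, Y → 8; minimax = 8.
6 ≠ 8, so there is no saddle point; optimal play is mixed.
Let Player 1 play Top with probability p. Expected payoff against X: 8p + 6(1−p) = 2p + 6; against Y: 2p + 8(1−p) = −6p + 8.
Setting these equal: 2p + 6 = −6p + 8 ⇒ 8p = 2 ⇒ p = 1/4, and the value is (2)·(1/4) + 6 = 13/2.
For Player 2: with q = P(X), equating Top's and Bottom's payoffs gives 6q + 2 = −2q + 8 ⇒ q = 3/4.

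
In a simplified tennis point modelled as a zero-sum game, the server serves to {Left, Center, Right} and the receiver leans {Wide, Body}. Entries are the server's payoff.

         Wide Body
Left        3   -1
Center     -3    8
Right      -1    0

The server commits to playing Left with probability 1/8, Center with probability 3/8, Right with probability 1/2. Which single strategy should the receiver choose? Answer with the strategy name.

If the receiver plays Wide, the server's expected payoff is (1/8)·3 + (3/8)·(-3) + (1/2)·(-1) = -5/4.
If the receiver plays Body, the server's expected payoff is (1/8)·(-1) + (3/8)·8 + (1/2)·0 = 23/8.
The receiver minimizes the server's payoff; the smallest is -5/4, so the best response is Wide.

Wide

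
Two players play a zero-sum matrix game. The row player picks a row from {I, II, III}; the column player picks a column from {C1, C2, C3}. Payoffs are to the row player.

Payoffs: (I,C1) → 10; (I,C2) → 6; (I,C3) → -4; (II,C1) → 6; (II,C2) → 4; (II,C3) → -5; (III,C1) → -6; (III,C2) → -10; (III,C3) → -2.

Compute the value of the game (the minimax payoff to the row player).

Row minima: I → -4, II → -5, III → -10; maximin = -4.
Column maxima: C1 → 10, C2 → 6, C3 → -2; minimax = -2.
-4 ≠ -2, so there is no saddle point; optimal play is mixed.
II is strictly dominated by I, so the row player never plays it.
C1 is strictly dominated by C2 (it gives the row player strictly more in every row), so the column player never plays it.
On the remaining 2×2 (I, III vs C2, C3):
Let the row player play I with probability p. Expected payoff against C2: 6p + (-10)(1−p) = 16p − 10; against C3: (-4)p + (-2)(1−p) = −2p − 2.
Setting these equal: 16p − 10 = −2p − 2 ⇒ 18p = 8 ⇒ p = 4/9, and the value is (16)·(4/9) − 10 = -26/9.
For the column player: with q = P(C2), equating I's and III's payoffs gives 10q − 4 = −8q − 2 ⇒ q = 1/9.

-26/9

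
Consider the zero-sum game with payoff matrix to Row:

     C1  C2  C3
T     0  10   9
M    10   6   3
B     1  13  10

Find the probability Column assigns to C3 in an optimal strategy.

9/16

Row minima: T → 0, M → 3, B → 1; maximin = 3.
Column maxima: C1 → 10, C2 → 13, C3 → 10; minimax = 10.
3 ≠ 10, so there is no saddle point; optimal play is mixed.
T is strictly dominated by B, so Row never plays it.
C2 is strictly dominated by C3 (it gives Row strictly more in every row), so Column never plays it.
On the remaining 2×2 (M, B vs C1, C3):
Let Row play M with probability p. Expected payoff against C1: 10p + 1(1−p) = 9p + 1; against C3: 3p + 10(1−p) = −7p + 10.
Setting these equal: 9p + 1 = −7p + 10 ⇒ 16p = 9 ⇒ p = 9/16, and the value is (9)·(9/16) + 1 = 97/16.
For Column: with q = P(C1), equating M's and B's payoffs gives 7q + 3 = −9q + 10 ⇒ q = 7/16.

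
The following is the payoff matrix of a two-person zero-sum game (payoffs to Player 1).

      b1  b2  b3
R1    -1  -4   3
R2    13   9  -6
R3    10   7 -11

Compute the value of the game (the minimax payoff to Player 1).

3/22

Row minima: R1 → -4, R2 → -6, R3 → -11; maximin = -4.
Column maxima: b1 → 13, b2 → 9, b3 → 3; minimax = 3.
-4 ≠ 3, so there is no saddle point; optimal play is mixed.
R3 is strictly dominated by R2, so Player 1 never plays it.
b1 is strictly dominated by b2 (it gives Player 1 strictly more in every row), so Player 2 never plays it.
On the remaining 2×2 (R1, R2 vs b2, b3):
Let Player 1 play R1 with probability p. Expected payoff against b2: (-4)p + 9(1−p) = −13p + 9; against b3: 3p + (-6)(1−p) = 9p − 6.
Setting these equal: −13p + 9 = 9p − 6 ⇒ −22p = -15 ⇒ p = 15/22, and the value is (-13)·(15/22) + 9 = 3/22.
For Player 2: with q = P(b2), equating R1's and R2's payoffs gives −7q + 3 = 15q − 6 ⇒ q = 9/22.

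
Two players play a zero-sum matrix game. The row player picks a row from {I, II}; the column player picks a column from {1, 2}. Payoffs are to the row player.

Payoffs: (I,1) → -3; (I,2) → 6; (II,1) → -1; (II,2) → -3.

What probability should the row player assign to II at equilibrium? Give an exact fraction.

9/11

Row minima: I → -3, II → -3; maximin = -3.
Column maxima: 1 → -1, 2 → 6; minimax = -1.
-3 ≠ -1, so there is no saddle point; optimal play is mixed.
Let the row player play I with probability p. Expected payoff against 1: (-3)p + (-1)(1−p) = −2p − 1; against 2: 6p + (-3)(1−p) = 9p − 3.
Setting these equal: −2p − 1 = 9p − 3 ⇒ −11p = -2 ⇒ p = 2/11, and the value is (-2)·(2/11) − 1 = -15/11.
For the column player: with q = P(1), equating I's and II's payoffs gives −9q + 6 = 2q − 3 ⇒ q = 9/11.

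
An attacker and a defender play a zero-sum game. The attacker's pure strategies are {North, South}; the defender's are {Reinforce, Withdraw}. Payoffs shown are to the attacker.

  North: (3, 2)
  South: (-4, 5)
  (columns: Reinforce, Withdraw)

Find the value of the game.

Row minima: North → 2, South → -4; maximin = 2.
Column maxima: Reinforce → 3, Withdraw → 5; minimax = 3.
2 ≠ 3, so there is no saddle point; optimal play is mixed.
Let the attacker play North with probability p. Expected payoff against Reinforce: 3p + (-4)(1−p) = 7p − 4; against Withdraw: 2p + 5(1−p) = −3p + 5.
Setting these equal: 7p − 4 = −3p + 5 ⇒ 10p = 9 ⇒ p = 9/10, and the value is (7)·(9/10) − 4 = 23/10.
For the defender: with q = P(Reinforce), equating North's and South's payoffs gives q + 2 = −9q + 5 ⇒ q = 3/10.

23/10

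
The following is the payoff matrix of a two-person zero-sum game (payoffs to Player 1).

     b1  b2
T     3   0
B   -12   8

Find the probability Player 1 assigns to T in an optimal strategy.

20/23

Row minima: T → 0, B → -12; maximin = 0.
Column maxima: b1 → 3, b2 → 8; minimax = 3.
0 ≠ 3, so there is no saddle point; optimal play is mixed.
Let Player 1 play T with probability p. Expected payoff against b1: 3p + (-12)(1−p) = 15p − 12; against b2: 0p + 8(1−p) = −8p + 8.
Setting these equal: 15p − 12 = −8p + 8 ⇒ 23p = 20 ⇒ p = 20/23, and the value is (15)·(20/23) − 12 = 24/23.
For Player 2: with q = P(b1), equating T's and B's payoffs gives 3q = −20q + 8 ⇒ q = 8/23.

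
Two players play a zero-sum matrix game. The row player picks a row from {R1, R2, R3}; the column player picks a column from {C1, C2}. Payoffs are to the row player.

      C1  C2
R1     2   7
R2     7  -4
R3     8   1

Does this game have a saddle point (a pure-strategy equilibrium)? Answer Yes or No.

No

Row minima: R1 → 2, R2 → -4, R3 → 1; maximin = 2.
Column maxima: C1 → 8, C2 → 7; minimax = 7.
2 ≠ 7, so no pure-strategy equilibrium exists.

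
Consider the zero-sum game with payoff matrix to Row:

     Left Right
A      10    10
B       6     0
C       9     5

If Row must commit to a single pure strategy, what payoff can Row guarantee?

Row minima: A → 10, B → 0, C → 5.
The best of these is 10.

10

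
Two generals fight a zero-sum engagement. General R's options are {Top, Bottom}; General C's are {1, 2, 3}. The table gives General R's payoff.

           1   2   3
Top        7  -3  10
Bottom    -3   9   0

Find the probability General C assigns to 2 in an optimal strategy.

5/11

Row minima: Top → -3, Bottom → -3; maximin = -3.
Column maxima: 1 → 7, 2 → 9, 3 → 10; minimax = 7.
-3 ≠ 7, so there is no saddle point; optimal play is mixed.
3 is strictly dominated by 1 (it gives General R strictly more in every row), so General C never plays it.
On the remaining 2×2 (Top, Bottom vs 1, 2):
Let General R play Top with probability p. Expected payoff against 1: 7p + (-3)(1−p) = 10p − 3; against 2: (-3)p + 9(1−p) = −12p + 9.
Setting these equal: 10p − 3 = −12p + 9 ⇒ 22p = 12 ⇒ p = 6/11, and the value is (10)·(6/11) − 3 = 27/11.
For General C: with q = P(1), equating Top's and Bottom's payoffs gives 10q − 3 = −12q + 9 ⇒ q = 6/11.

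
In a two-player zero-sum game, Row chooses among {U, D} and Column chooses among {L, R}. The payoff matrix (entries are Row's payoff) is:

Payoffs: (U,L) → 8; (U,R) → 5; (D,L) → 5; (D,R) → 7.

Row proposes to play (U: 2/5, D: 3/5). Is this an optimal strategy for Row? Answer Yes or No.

Against L this mix gives (2/5)·8 + (3/5)·5 = 31/5.
Against R this mix gives (2/5)·5 + (3/5)·7 = 31/5.
All of Column's active replies (L, R) yield 31/5, and no column does worse for Row. The mix makes Column indifferent and guarantees 31/5, so it is optimal.

Yes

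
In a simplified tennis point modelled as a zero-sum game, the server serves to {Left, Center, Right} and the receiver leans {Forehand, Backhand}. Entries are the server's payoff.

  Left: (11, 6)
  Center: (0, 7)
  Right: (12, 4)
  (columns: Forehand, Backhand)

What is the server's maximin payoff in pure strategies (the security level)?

6

Row minima: Left → 6, Center → 0, Right → 4.
The best of these is 6.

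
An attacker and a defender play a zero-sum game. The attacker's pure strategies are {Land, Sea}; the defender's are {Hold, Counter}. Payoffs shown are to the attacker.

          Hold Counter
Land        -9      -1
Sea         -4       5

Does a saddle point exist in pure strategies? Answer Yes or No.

Yes

Row minima: Land → -9, Sea → -4; maximin = -4.
Column maxima: Hold → -4, Counter → 5; minimax = -4.
maximin = minimax = -4, so a saddle point exists.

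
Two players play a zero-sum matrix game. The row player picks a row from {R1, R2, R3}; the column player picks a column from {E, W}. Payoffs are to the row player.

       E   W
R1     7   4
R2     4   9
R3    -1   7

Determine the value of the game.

47/8

Row minima: R1 → 4, R2 → 4, R3 → -1; maximin = 4.
Column maxima: E → 7, W → 9; minimax = 7.
4 ≠ 7, so there is no saddle point; optimal play is mixed.
R3 is strictly dominated by R2, so the row player never plays it.
On the remaining 2×2 (R1, R2 vs E, W):
Let the row player play R1 with probability p. Expected payoff against E: 7p + 4(1−p) = 3p + 4; against W: 4p + 9(1−p) = −5p + 9.
Setting these equal: 3p + 4 = −5p + 9 ⇒ 8p = 5 ⇒ p = 5/8, and the value is (3)·(5/8) + 4 = 47/8.
For the column player: with q = P(E), equating R1's and R2's payoffs gives 3q + 4 = −5q + 9 ⇒ q = 5/8.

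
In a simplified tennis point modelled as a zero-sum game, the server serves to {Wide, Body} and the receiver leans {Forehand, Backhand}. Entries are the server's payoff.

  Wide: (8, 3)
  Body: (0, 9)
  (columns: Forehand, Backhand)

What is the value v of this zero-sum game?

36/7

Row minima: Wide → 3, Body → 0; maximin = 3.
Column maxima: Forehand → 8, Backhand → 9; minimax = 8.
3 ≠ 8, so there is no saddle point; optimal play is mixed.
Let the server play Wide with probability p. Expected payoff against Forehand: 8p + 0(1−p) = 8p; against Backhand: 3p + 9(1−p) = −6p + 9.
Setting these equal: 8p = −6p + 9 ⇒ 14p = 9 ⇒ p = 9/14, and the value is (8)·(9/14) = 36/7.
For the receiver: with q = P(Forehand), equating Wide's and Body's payoffs gives 5q + 3 = −9q + 9 ⇒ q = 3/7.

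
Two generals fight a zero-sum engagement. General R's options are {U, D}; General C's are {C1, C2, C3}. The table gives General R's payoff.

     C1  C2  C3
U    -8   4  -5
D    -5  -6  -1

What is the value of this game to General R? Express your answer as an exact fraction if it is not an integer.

-68/13

Row minima: U → -8, D → -6; maximin = -6.
Column maxima: C1 → -5, C2 → 4, C3 → -1; minimax = -5.
-6 ≠ -5, so there is no saddle point; optimal play is mixed.
C3 is strictly dominated by C1 (it gives General R strictly more in every row), so General C never plays it.
On the remaining 2×2 (U, D vs C1, C2):
Let General R play U with probability p. Expected payoff against C1: (-8)p + (-5)(1−p) = −3p − 5; against C2: 4p + (-6)(1−p) = 10p − 6.
Setting these equal: −3p − 5 = 10p − 6 ⇒ −13p = -1 ⇒ p = 1/13, and the value is (-3)·(1/13) − 5 = -68/13.
For General C: with q = P(C1), equating U's and D's payoffs gives −12q + 4 = q − 6 ⇒ q = 10/13.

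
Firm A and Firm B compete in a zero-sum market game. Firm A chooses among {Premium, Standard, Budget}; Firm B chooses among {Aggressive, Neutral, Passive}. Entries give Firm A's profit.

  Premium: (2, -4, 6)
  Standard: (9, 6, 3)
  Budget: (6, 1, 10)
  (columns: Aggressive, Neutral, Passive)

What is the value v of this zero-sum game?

19/4

Row minima: Premium → -4, Standard → 3, Budget → 1; maximin = 3.
Column maxima: Aggressive → 9, Neutral → 6, Passive → 10; minimax = 6.
3 ≠ 6, so there is no saddle point; optimal play is mixed.
Premium is strictly dominated by Budget, so Firm A never plays it.
Aggressive is strictly dominated by Neutral (it gives Firm A strictly more in every row), so Firm B never plays it.
On the remaining 2×2 (Standard, Budget vs Neutral, Passive):
Let Firm A play Standard with probability p. Expected payoff against Neutral: 6p + 1(1−p) = 5p + 1; against Passive: 3p + 10(1−p) = −7p + 10.
Setting these equal: 5p + 1 = −7p + 10 ⇒ 12p = 9 ⇒ p = 3/4, and the value is (5)·(3/4) + 1 = 19/4.
For Firm B: with q = P(Neutral), equating Standard's and Budget's payoffs gives 3q + 3 = −9q + 10 ⇒ q = 7/12.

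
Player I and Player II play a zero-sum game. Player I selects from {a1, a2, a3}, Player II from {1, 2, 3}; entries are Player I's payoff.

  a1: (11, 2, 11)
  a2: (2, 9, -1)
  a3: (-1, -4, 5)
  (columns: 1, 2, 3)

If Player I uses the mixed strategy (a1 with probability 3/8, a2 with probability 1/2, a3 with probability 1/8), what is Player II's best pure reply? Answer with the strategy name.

If Player II plays 1, Player I's expected payoff is (3/8)·11 + (1/2)·2 + (1/8)·(-1) = 5.
If Player II plays 2, Player I's expected payoff is (3/8)·2 + (1/2)·9 + (1/8)·(-4) = 19/4.
If Player II plays 3, Player I's expected payoff is (3/8)·11 + (1/2)·(-1) + (1/8)·5 = 17/4.
Player II minimizes Player I's payoff; the smallest is 17/4, so the best response is 3.

3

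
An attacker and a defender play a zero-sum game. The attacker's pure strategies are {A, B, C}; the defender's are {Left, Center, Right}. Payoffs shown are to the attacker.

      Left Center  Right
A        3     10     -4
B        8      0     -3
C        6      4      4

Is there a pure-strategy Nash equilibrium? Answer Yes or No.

Row minima: A → -4, B → -3, C → 4; maximin = 4.
Column maxima: Left → 8, Center → 10, Right → 4; minimax = 4.
maximin = minimax = 4, so a saddle point exists.

Yes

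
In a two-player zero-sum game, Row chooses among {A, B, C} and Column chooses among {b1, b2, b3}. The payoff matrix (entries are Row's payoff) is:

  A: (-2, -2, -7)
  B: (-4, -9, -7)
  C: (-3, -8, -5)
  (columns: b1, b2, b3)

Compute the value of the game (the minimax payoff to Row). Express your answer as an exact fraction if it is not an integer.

-23/4

Row minima: A → -7, B → -9, C → -8; maximin = -7.
Column maxima: b1 → -2, b2 → -2, b3 → -5; minimax = -5.
-7 ≠ -5, so there is no saddle point; optimal play is mixed.
B is strictly dominated by C, so Row never plays it.
b1 is strictly dominated by b3 (it gives Row strictly more in every row), so Column never plays it.
On the remaining 2×2 (A, C vs b2, b3):
Let Row play A with probability p. Expected payoff against b2: (-2)p + (-8)(1−p) = 6p − 8; against b3: (-7)p + (-5)(1−p) = −2p − 5.
Setting these equal: 6p − 8 = −2p − 5 ⇒ 8p = 3 ⇒ p = 3/8, and the value is (6)·(3/8) − 8 = -23/4.
For Column: with q = P(b2), equating A's and C's payoffs gives 5q − 7 = −3q − 5 ⇒ q = 1/4.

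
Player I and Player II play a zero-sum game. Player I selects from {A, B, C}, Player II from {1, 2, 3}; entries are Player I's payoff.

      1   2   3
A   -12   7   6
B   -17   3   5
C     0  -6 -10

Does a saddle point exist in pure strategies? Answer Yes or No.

Row minima: A → -12, B → -17, C → -10; maximin = -10.
Column maxima: 1 → 0, 2 → 7, 3 → 6; minimax = 0.
-10 ≠ 0, so no pure-strategy equilibrium exists.

No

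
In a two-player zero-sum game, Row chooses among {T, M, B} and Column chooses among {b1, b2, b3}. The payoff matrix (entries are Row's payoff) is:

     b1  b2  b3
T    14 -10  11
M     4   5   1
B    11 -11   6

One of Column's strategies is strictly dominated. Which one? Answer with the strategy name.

b1

b3 holds Row's payoff strictly below b1 in every row: 11 < 14, 1 < 4, 6 < 11.
So b1 is strictly dominated for Column.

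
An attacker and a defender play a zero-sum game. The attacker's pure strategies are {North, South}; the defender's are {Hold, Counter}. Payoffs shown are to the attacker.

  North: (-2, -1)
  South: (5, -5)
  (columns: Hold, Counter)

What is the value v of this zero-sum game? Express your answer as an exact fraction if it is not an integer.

-15/11

Row minima: North → -2, South → -5; maximin = -2.
Column maxima: Hold → 5, Counter → -1; minimax = -1.
-2 ≠ -1, so there is no saddle point; optimal play is mixed.
Let the attacker play North with probability p. Expected payoff against Hold: (-2)p + 5(1−p) = −7p + 5; against Counter: (-1)p + (-5)(1−p) = 4p − 5.
Setting these equal: −7p + 5 = 4p − 5 ⇒ −11p = -10 ⇒ p = 10/11, and the value is (-7)·(10/11) + 5 = -15/11.
For the defender: with q = P(Hold), equating North's and South's payoffs gives −q − 1 = 10q − 5 ⇒ q = 4/11.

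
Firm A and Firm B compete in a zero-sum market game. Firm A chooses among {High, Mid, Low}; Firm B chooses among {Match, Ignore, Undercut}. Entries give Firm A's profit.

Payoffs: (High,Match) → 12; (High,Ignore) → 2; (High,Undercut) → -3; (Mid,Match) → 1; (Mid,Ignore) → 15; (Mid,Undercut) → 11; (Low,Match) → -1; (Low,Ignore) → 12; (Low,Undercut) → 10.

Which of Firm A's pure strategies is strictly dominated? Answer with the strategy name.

Low

Mid gives a strictly higher payoff than Low against every column: 1 > -1, 15 > 12, 11 > 10.
So Low is strictly dominated and Firm A never plays it.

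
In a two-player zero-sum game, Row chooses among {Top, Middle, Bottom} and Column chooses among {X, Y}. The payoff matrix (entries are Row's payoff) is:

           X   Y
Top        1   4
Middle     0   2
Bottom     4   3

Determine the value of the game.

13/4

Row minima: Top → 1, Middle → 0, Bottom → 3; maximin = 3.
Column maxima: X → 4, Y → 4; minimax = 4.
3 ≠ 4, so there is no saddle point; optimal play is mixed.
Middle is strictly dominated by Top, so Row never plays it.
On the remaining 2×2 (Top, Bottom vs X, Y):
Let Row play Top with probability p. Expected payoff against X: 1p + 4(1−p) = −3p + 4; against Y: 4p + 3(1−p) = p + 3.
Setting these equal: −3p + 4 = p + 3 ⇒ −4p = -1 ⇒ p = 1/4, and the value is (-3)·(1/4) + 4 = 13/4.
For Column: with q = P(X), equating Top's and Bottom's payoffs gives −3q + 4 = q + 3 ⇒ q = 1/4.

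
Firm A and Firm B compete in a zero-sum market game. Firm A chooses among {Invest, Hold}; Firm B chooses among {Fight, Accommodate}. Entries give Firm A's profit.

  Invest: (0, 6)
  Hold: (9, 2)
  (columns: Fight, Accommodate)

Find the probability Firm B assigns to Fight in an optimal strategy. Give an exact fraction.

4/13

Row minima: Invest → 0, Hold → 2; maximin = 2.
Column maxima: Fight → 9, Accommodate → 6; minimax = 6.
2 ≠ 6, so there is no saddle point; optimal play is mixed.
Let Firm A play Invest with probability p. Expected payoff against Fight: 0p + 9(1−p) = −9p + 9; against Accommodate: 6p + 2(1−p) = 4p + 2.
Setting these equal: −9p + 9 = 4p + 2 ⇒ −13p = -7 ⇒ p = 7/13, and the value is (-9)·(7/13) + 9 = 54/13.
For Firm B: with q = P(Fight), equating Invest's and Hold's payoffs gives −6q + 6 = 7q + 2 ⇒ q = 4/13.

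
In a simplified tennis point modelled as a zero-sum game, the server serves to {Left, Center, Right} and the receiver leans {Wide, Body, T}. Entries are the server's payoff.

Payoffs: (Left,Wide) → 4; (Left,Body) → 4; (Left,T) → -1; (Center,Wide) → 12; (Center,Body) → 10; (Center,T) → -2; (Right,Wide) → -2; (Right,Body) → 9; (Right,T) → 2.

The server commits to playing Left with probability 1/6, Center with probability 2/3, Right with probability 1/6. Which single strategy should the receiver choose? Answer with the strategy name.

T

If the receiver plays Wide, the server's expected payoff is (1/6)·4 + (2/3)·12 + (1/6)·(-2) = 25/3.
If the receiver plays Body, the server's expected payoff is (1/6)·4 + (2/3)·10 + (1/6)·9 = 53/6.
If the receiver plays T, the server's expected payoff is (1/6)·(-1) + (2/3)·(-2) + (1/6)·2 = -7/6.
The receiver minimizes the server's payoff; the smallest is -7/6, so the best response is T.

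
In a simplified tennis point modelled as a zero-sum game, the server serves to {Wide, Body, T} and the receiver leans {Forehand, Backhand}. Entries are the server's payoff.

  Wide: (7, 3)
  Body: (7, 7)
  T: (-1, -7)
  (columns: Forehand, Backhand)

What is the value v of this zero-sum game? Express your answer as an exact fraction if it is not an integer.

7

Row minima: Wide → 3, Body → 7, T → -7; maximin = 7.
Column maxima: Forehand → 7, Backhand → 7; minimax = 7.
Since maximin = minimax = 7, there is a saddle point and the value is 7.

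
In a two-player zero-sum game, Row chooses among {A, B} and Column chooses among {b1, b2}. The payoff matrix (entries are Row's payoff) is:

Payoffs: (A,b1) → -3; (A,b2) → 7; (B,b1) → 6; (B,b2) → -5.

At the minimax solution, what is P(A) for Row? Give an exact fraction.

11/21

Row minima: A → -3, B → -5; maximin = -3.
Column maxima: b1 → 6, b2 → 7; minimax = 6.
-3 ≠ 6, so there is no saddle point; optimal play is mixed.
Let Row play A with probability p. Expected payoff against b1: (-3)p + 6(1−p) = −9p + 6; against b2: 7p + (-5)(1−p) = 12p − 5.
Setting these equal: −9p + 6 = 12p − 5 ⇒ −21p = -11 ⇒ p = 11/21, and the value is (-9)·(11/21) + 6 = 9/7.
For Column: with q = P(b1), equating A's and B's payoffs gives −10q + 7 = 11q − 5 ⇒ q = 4/7.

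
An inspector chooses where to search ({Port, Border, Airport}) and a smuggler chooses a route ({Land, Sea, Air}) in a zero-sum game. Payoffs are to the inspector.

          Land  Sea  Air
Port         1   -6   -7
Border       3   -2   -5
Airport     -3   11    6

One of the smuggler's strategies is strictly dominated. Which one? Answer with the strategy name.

Sea

Air holds the inspector's payoff strictly below Sea in every row: -7 < -6, -5 < -2, 6 < 11.
So Sea is strictly dominated for the smuggler.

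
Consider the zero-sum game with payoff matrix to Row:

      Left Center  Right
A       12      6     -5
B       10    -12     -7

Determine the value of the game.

-5

Row minima: A → -5, B → -12; maximin = -5.
Column maxima: Left → 12, Center → 6, Right → -5; minimax = -5.
Since maximin = minimax = -5, there is a saddle point and the value is -5.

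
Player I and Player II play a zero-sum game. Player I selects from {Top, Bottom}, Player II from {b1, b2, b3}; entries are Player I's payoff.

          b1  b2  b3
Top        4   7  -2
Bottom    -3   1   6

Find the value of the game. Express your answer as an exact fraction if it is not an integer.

6/5

Row minima: Top → -2, Bottom → -3; maximin = -2.
Column maxima: b1 → 4, b2 → 7, b3 → 6; minimax = 4.
-2 ≠ 4, so there is no saddle point; optimal play is mixed.
b2 is strictly dominated by b1 (it gives Player I strictly more in every row), so Player II never plays it.
On the remaining 2×2 (Top, Bottom vs b1, b3):
Let Player I play Top with probability p. Expected payoff against b1: 4p + (-3)(1−p) = 7p − 3; against b3: (-2)p + 6(1−p) = −8p + 6.
Setting these equal: 7p − 3 = −8p + 6 ⇒ 15p = 9 ⇒ p = 3/5, and the value is (7)·(3/5) − 3 = 6/5.
For Player II: with q = P(b1), equating Top's and Bottom's payoffs gives 6q − 2 = −9q + 6 ⇒ q = 8/15.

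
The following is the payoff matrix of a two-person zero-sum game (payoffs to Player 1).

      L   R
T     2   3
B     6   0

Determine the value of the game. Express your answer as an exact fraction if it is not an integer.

18/7

Row minima: T → 2, B → 0; maximin = 2.
Column maxima: L → 6, R → 3; minimax = 3.
2 ≠ 3, so there is no saddle point; optimal play is mixed.
Let Player 1 play T with probability p. Expected payoff against L: 2p + 6(1−p) = −4p + 6; against R: 3p + 0(1−p) = 3p.
Setting these equal: −4p + 6 = 3p ⇒ −7p = -6 ⇒ p = 6/7, and the value is (-4)·(6/7) + 6 = 18/7.
For Player 2: with q = P(L), equating T's and B's payoffs gives −q + 3 = 6q ⇒ q = 3/7.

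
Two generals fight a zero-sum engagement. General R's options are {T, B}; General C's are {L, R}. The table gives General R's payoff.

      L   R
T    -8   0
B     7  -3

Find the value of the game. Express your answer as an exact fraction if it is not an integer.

-4/3

Row minima: T → -8, B → -3; maximin = -3.
Column maxima: L → 7, R → 0; minimax = 0.
-3 ≠ 0, so there is no saddle point; optimal play is mixed.
Let General R play T with probability p. Expected payoff against L: (-8)p + 7(1−p) = −15p + 7; against R: 0p + (-3)(1−p) = 3p − 3.
Setting these equal: −15p + 7 = 3p − 3 ⇒ −18p = -10 ⇒ p = 5/9, and the value is (-15)·(5/9) + 7 = -4/3.
For General C: with q = P(L), equating T's and B's payoffs gives −8q = 10q − 3 ⇒ q = 1/6.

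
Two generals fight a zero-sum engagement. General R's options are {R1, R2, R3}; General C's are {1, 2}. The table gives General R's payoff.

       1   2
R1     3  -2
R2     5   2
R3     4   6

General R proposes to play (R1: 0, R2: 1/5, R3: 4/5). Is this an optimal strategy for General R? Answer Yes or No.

Against 1 this mix gives (1/5)·5 + (4/5)·4 = 21/5.
Against 2 this mix gives (1/5)·2 + (4/5)·6 = 26/5.
General C will play 1, holding General R to 21/5. Shifting weight toward the row that does better against 1 would raise this floor (the equalizing mix achieves 22/5 against both 1 and 2), so the proposed strategy is not optimal.

No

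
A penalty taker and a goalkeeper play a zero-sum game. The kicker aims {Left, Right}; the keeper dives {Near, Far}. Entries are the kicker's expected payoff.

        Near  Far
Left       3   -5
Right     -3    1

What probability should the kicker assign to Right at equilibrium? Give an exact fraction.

Row minima: Left → -5, Right → -3; maximin = -3.
Column maxima: Near → 3, Far → 1; minimax = 1.
-3 ≠ 1, so there is no saddle point; optimal play is mixed.
Let the kicker play Left with probability p. Expected payoff against Near: 3p + (-3)(1−p) = 6p − 3; against Far: (-5)p + 1(1−p) = −6p + 1.
Setting these equal: 6p − 3 = −6p + 1 ⇒ 12p = 4 ⇒ p = 1/3, and the value is (6)·(1/3) − 3 = -1.
For the keeper: with q = P(Near), equating Left's and Right's payoffs gives 8q − 5 = −4q + 1 ⇒ q = 1/2.

2/3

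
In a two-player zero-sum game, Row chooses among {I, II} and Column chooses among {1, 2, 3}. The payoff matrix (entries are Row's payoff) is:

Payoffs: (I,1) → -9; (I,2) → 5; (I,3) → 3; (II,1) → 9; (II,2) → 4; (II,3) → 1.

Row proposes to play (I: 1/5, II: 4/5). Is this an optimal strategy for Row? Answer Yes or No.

No

Against 1 this mix gives (1/5)·(-9) + (4/5)·9 = 27/5.
Against 2 this mix gives (1/5)·5 + (4/5)·4 = 21/5.
Against 3 this mix gives (1/5)·3 + (4/5)·1 = 7/5.
Column will play 3, holding Row to 7/5. Shifting weight toward the row that does better against 3 would raise this floor (the equalizing mix achieves 9/5 against both 3 and 1), so the proposed strategy is not optimal.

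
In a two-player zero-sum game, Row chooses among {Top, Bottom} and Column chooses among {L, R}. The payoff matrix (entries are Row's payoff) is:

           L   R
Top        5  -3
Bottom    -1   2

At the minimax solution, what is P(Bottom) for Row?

8/11

Row minima: Top → -3, Bottom → -1; maximin = -1.
Column maxima: L → 5, R → 2; minimax = 2.
-1 ≠ 2, so there is no saddle point; optimal play is mixed.
Let Row play Top with probability p. Expected payoff against L: 5p + (-1)(1−p) = 6p − 1; against R: (-3)p + 2(1−p) = −5p + 2.
Setting these equal: 6p − 1 = −5p + 2 ⇒ 11p = 3 ⇒ p = 3/11, and the value is (6)·(3/11) − 1 = 7/11.
For Column: with q = P(L), equating Top's and Bottom's payoffs gives 8q − 3 = −3q + 2 ⇒ q = 5/11.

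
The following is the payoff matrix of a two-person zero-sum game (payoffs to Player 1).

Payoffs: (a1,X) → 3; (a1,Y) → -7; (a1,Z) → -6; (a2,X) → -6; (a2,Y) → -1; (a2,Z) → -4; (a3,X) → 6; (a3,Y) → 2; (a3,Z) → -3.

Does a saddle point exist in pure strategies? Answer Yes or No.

Row minima: a1 → -7, a2 → -6, a3 → -3; maximin = -3.
Column maxima: X → 6, Y → 2, Z → -3; minimax = -3.
maximin = minimax = -3, so a saddle point exists.

Yes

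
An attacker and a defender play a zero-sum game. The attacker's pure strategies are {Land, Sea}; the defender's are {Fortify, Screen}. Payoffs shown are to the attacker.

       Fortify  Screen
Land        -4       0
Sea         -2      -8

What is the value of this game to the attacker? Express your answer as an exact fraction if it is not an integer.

-16/5

Row minima: Land → -4, Sea → -8; maximin = -4.
Column maxima: Fortify → -2, Screen → 0; minimax = -2.
-4 ≠ -2, so there is no saddle point; optimal play is mixed.
Let the attacker play Land with probability p. Expected payoff against Fortify: (-4)p + (-2)(1−p) = −2p − 2; against Screen: 0p + (-8)(1−p) = 8p − 8.
Setting these equal: −2p − 2 = 8p − 8 ⇒ −10p = -6 ⇒ p = 3/5, and the value is (-2)·(3/5) − 2 = -16/5.
For the defender: with q = P(Fortify), equating Land's and Sea's payoffs gives −4q = 6q − 8 ⇒ q = 4/5.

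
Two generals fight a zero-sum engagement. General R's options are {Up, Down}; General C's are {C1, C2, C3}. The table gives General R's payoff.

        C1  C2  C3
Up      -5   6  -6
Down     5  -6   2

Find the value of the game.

-6/5

Row minima: Up → -6, Down → -6; maximin = -6.
Column maxima: C1 → 5, C2 → 6, C3 → 2; minimax = 2.
-6 ≠ 2, so there is no saddle point; optimal play is mixed.
C1 is strictly dominated by C3 (it gives General R strictly more in every row), so General C never plays it.
On the remaining 2×2 (Up, Down vs C2, C3):
Let General R play Up with probability p. Expected payoff against C2: 6p + (-6)(1−p) = 12p − 6; against C3: (-6)p + 2(1−p) = −8p + 2.
Setting these equal: 12p − 6 = −8p + 2 ⇒ 20p = 8 ⇒ p = 2/5, and the value is (12)·(2/5) − 6 = -6/5.
For General C: with q = P(C2), equating Up's and Down's payoffs gives 12q − 6 = −8q + 2 ⇒ q = 2/5.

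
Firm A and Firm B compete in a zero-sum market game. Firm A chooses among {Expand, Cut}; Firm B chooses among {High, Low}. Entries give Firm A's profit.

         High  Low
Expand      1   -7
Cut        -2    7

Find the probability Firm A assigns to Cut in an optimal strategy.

8/17

Row minima: Expand → -7, Cut → -2; maximin = -2.
Column maxima: High → 1, Low → 7; minimax = 1.
-2 ≠ 1, so there is no saddle point; optimal play is mixed.
Let Firm A play Expand with probability p. Expected payoff against High: 1p + (-2)(1−p) = 3p − 2; against Low: (-7)p + 7(1−p) = −14p + 7.
Setting these equal: 3p − 2 = −14p + 7 ⇒ 17p = 9 ⇒ p = 9/17, and the value is (3)·(9/17) − 2 = -7/17.
For Firm B: with q = P(High), equating Expand's and Cut's payoffs gives 8q − 7 = −9q + 7 ⇒ q = 14/17.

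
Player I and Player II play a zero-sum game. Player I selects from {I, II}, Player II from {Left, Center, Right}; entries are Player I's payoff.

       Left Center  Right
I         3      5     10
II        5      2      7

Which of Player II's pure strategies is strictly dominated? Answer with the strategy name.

Left holds Player I's payoff strictly below Right in every row: 3 < 10, 5 < 7.
So Right is strictly dominated for Player II.

Right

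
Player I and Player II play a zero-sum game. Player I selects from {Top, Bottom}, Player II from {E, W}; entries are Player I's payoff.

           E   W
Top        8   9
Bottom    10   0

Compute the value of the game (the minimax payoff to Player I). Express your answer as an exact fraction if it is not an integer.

Row minima: Top → 8, Bottom → 0; maximin = 8.
Column maxima: E → 10, W → 9; minimax = 9.
8 ≠ 9, so there is no saddle point; optimal play is mixed.
Let Player I play Top with probability p. Expected payoff against E: 8p + 10(1−p) = −2p + 10; against W: 9p + 0(1−p) = 9p.
Setting these equal: −2p + 10 = 9p ⇒ −11p = -10 ⇒ p = 10/11, and the value is (-2)·(10/11) + 10 = 90/11.
For Player II: with q = P(E), equating Top's and Bottom's payoffs gives −q + 9 = 10q ⇒ q = 9/11.

90/11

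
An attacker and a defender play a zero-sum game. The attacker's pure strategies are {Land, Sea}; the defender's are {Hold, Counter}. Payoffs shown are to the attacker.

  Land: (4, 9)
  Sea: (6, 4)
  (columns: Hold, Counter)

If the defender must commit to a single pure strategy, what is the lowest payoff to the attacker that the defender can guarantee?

Column maxima: Hold → 6, Counter → 9.
The smallest of these is 6.

6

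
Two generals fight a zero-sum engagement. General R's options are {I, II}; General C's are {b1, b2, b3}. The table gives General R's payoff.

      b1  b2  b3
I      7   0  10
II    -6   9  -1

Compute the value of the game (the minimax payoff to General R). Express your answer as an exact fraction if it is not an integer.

63/22

Row minima: I → 0, II → -6; maximin = 0.
Column maxima: b1 → 7, b2 → 9, b3 → 10; minimax = 7.
0 ≠ 7, so there is no saddle point; optimal play is mixed.
b3 is strictly dominated by b1 (it gives General R strictly more in every row), so General C never plays it.
On the remaining 2×2 (I, II vs b1, b2):
Let General R play I with probability p. Expected payoff against b1: 7p + (-6)(1−p) = 13p − 6; against b2: 0p + 9(1−p) = −9p + 9.
Setting these equal: 13p − 6 = −9p + 9 ⇒ 22p = 15 ⇒ p = 15/22, and the value is (13)·(15/22) − 6 = 63/22.
For General C: with q = P(b1), equating I's and II's payoffs gives 7q = −15q + 9 ⇒ q = 9/22.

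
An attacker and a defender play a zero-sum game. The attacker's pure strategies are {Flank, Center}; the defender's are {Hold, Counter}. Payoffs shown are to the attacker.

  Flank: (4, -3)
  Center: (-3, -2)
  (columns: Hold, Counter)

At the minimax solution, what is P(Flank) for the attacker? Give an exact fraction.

1/8

Row minima: Flank → -3, Center → -3; maximin = -3.
Column maxima: Hold → 4, Counter → -2; minimax = -2.
-3 ≠ -2, so there is no saddle point; optimal play is mixed.
Let the attacker play Flank with probability p. Expected payoff against Hold: 4p + (-3)(1−p) = 7p − 3; against Counter: (-3)p + (-2)(1−p) = −p − 2.
Setting these equal: 7p − 3 = −p − 2 ⇒ 8p = 1 ⇒ p = 1/8, and the value is (7)·(1/8) − 3 = -17/8.
For the defender: with q = P(Hold), equating Flank's and Center's payoffs gives 7q − 3 = −q − 2 ⇒ q = 1/8.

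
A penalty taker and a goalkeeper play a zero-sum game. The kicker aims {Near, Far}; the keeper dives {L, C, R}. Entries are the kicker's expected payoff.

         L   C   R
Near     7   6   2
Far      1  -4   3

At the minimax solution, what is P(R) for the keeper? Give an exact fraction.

Row minima: Near → 2, Far → -4; maximin = 2.
Column maxima: L → 7, C → 6, R → 3; minimax = 3.
2 ≠ 3, so there is no saddle point; optimal play is mixed.
L is strictly dominated by C (it gives the kicker strictly more in every row), so the keeper never plays it.
On the remaining 2×2 (Near, Far vs C, R):
Let the kicker play Near with probability p. Expected payoff against C: 6p + (-4)(1−p) = 10p − 4; against R: 2p + 3(1−p) = −p + 3.
Setting these equal: 10p − 4 = −p + 3 ⇒ 11p = 7 ⇒ p = 7/11, and the value is (10)·(7/11) − 4 = 26/11.
For the keeper: with q = P(C), equating Near's and Far's payoffs gives 4q + 2 = −7q + 3 ⇒ q = 1/11.

10/11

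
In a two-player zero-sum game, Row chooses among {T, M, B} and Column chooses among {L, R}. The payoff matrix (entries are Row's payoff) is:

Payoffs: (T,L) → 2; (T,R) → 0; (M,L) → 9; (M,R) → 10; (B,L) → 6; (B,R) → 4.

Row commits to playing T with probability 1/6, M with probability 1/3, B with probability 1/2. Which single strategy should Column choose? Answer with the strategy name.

If Column plays L, Row's expected payoff is (1/6)·2 + (1/3)·9 + (1/2)·6 = 19/3.
If Column plays R, Row's expected payoff is (1/6)·0 + (1/3)·10 + (1/2)·4 = 16/3.
Column minimizes Row's payoff; the smallest is 16/3, so the best response is R.

R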